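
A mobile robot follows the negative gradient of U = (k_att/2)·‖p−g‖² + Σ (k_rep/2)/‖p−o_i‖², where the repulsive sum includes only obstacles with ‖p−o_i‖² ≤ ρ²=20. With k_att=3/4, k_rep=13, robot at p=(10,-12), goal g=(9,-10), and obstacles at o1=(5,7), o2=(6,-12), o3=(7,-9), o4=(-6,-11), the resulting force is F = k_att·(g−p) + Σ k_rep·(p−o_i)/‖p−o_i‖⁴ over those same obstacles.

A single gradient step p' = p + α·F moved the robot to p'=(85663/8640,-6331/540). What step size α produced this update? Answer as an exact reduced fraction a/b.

α = 1/5

F_att = 3/4·(g−p) = 3/4·(-1,2) = (-0.7500,1.5000)
o1: d²=386 > ρ²=20 → inactive
o2: d²=16 ≤ ρ²=20; F_rep = 13·(4,0)/16² = (0.2031,0.0000)
o3: d²=18 ≤ ρ²=20; F_rep = 13·(3,-3)/18² = (0.1204,-0.1204)
o4: d²=257 > ρ²=20 → inactive
F = F_att + ΣF_rep = (-0.4265,1.3796)
Δp = p'−p = (-0.0853,0.2759); α = Δx/Fx = (-737/8640) / (-737/1728) = 1/5
check: Δy/Fy = (149/540) / (149/108) = 1/5 ✓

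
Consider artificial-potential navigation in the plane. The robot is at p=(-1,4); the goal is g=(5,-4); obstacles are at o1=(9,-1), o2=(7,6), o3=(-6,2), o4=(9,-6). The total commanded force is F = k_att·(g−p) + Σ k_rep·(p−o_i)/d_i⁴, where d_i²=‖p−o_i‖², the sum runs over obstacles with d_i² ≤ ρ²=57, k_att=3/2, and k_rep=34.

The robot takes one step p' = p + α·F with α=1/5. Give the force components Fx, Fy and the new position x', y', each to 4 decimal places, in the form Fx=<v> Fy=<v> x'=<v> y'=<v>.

Fx=9.2021 Fy=-11.9191 x'=0.8404 y'=1.6162

F_att = 3/2·(g−p) = 3/2·(6,-8) = (9.0000,-12.0000)
o1: d²=125 > ρ²=57 → inactive
o2: d²=68 > ρ²=57 → inactive
o3: d²=29 ≤ ρ²=57; F_rep = 34·(5,2)/29² = (0.2021,0.0809)
o4: d²=200 > ρ²=57 → inactive
F = F_att + ΣF_rep = (9.2021,-11.9191)
p' = p + 1/5·F = (0.8404,1.6162)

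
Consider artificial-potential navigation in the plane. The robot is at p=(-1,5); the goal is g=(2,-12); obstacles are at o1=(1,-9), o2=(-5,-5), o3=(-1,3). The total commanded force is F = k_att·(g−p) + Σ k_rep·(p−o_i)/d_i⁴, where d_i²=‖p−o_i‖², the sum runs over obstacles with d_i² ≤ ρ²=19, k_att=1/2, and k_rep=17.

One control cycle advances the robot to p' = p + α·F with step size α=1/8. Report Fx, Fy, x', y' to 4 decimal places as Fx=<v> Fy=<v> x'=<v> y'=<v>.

F_att = 1/2·(g−p) = 1/2·(3,-17) = (1.5000,-8.5000)
o1: d²=200 > ρ²=19 → inactive
o2: d²=116 > ρ²=19 → inactive
o3: d²=4 ≤ ρ²=19; F_rep = 17·(0,2)/4² = (0.0000,2.1250)
F = F_att + ΣF_rep = (1.5000,-6.3750)
p' = p + 1/8·F = (-0.8125,4.2031)

Fx=1.5000 Fy=-6.3750 x'=-0.8125 y'=4.2031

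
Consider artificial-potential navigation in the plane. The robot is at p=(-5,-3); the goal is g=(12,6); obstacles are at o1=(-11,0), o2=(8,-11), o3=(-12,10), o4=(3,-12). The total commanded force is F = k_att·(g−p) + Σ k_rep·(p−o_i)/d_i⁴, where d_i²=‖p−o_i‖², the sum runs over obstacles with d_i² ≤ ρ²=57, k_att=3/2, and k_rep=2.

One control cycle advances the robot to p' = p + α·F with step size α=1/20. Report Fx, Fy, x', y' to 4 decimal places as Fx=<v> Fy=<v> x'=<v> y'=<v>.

F_att = 3/2·(g−p) = 3/2·(17,9) = (25.5000,13.5000)
o1: d²=45 ≤ ρ²=57; F_rep = 2·(6,-3)/45² = (0.0059,-0.0030)
o2: d²=233 > ρ²=57 → inactive
o3: d²=218 > ρ²=57 → inactive
o4: d²=145 > ρ²=57 → inactive
F = F_att + ΣF_rep = (25.5059,13.4970)
p' = p + 1/20·F = (-3.7247,-2.3251)

Fx=25.5059 Fy=13.4970 x'=-3.7247 y'=-2.3251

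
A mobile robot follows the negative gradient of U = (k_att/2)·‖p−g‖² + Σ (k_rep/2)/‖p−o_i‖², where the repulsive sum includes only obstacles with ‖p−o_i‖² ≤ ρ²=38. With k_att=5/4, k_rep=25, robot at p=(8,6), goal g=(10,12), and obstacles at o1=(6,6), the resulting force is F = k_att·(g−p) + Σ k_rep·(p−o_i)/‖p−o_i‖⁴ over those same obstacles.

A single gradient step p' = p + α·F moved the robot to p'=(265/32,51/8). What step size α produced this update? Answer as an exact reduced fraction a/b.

α = 1/20

F_att = 5/4·(g−p) = 5/4·(2,6) = (2.5000,7.5000)
o1: d²=4 ≤ ρ²=38; F_rep = 25·(2,0)/4² = (3.1250,0.0000)
F = F_att + ΣF_rep = (5.6250,7.5000)
Δp = p'−p = (0.2812,0.3750); α = Δx/Fx = (9/32) / (45/8) = 1/20
check: Δy/Fy = (3/8) / (15/2) = 1/20 ✓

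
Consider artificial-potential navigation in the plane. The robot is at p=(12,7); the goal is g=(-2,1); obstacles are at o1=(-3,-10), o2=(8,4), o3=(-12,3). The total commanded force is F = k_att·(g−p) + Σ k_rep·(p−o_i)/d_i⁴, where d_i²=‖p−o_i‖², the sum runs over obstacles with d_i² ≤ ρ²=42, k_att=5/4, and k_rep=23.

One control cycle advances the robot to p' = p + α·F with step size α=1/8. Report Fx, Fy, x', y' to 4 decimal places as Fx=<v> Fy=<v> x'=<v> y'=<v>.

F_att = 5/4·(g−p) = 5/4·(-14,-6) = (-17.5000,-7.5000)
o1: d²=514 > ρ²=42 → inactive
o2: d²=25 ≤ ρ²=42; F_rep = 23·(4,3)/25² = (0.1472,0.1104)
o3: d²=592 > ρ²=42 → inactive
F = F_att + ΣF_rep = (-17.3528,-7.3896)
p' = p + 1/8·F = (9.8309,6.0763)

Fx=-17.3528 Fy=-7.3896 x'=9.8309 y'=6.0763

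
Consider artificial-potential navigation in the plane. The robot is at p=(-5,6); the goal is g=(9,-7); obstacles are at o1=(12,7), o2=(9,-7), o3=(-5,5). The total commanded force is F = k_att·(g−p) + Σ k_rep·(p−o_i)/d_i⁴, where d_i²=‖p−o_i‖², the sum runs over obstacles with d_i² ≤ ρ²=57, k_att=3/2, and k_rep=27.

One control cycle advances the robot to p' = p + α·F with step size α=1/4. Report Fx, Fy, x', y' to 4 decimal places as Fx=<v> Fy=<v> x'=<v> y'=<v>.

F_att = 3/2·(g−p) = 3/2·(14,-13) = (21.0000,-19.5000)
o1: d²=290 > ρ²=57 → inactive
o2: d²=365 > ρ²=57 → inactive
o3: d²=1 ≤ ρ²=57; F_rep = 27·(0,1)/1² = (0.0000,27.0000)
F = F_att + ΣF_rep = (21.0000,7.5000)
p' = p + 1/4·F = (0.2500,7.8750)

Fx=21.0000 Fy=7.5000 x'=0.2500 y'=7.8750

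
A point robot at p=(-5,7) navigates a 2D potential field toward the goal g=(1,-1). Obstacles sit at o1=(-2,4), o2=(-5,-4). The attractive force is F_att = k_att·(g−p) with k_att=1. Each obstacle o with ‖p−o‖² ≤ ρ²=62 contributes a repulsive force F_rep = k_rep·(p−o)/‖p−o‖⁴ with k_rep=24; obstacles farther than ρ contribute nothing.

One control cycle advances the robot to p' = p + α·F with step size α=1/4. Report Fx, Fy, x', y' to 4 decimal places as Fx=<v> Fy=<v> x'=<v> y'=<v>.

F_att = 1·(g−p) = 1·(6,-8) = (6.0000,-8.0000)
o1: d²=18 ≤ ρ²=62; F_rep = 24·(-3,3)/18² = (-0.2222,0.2222)
o2: d²=121 > ρ²=62 → inactive
F = F_att + ΣF_rep = (5.7778,-7.7778)
p' = p + 1/4·F = (-3.5556,5.0556)

Fx=5.7778 Fy=-7.7778 x'=-3.5556 y'=5.0556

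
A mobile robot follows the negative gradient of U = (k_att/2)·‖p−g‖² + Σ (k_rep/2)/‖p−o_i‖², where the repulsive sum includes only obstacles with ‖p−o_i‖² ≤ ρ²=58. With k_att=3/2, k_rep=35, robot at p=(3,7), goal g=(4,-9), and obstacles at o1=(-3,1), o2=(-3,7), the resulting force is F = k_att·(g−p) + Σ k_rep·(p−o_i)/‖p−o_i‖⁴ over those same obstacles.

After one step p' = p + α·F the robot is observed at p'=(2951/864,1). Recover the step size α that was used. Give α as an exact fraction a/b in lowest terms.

α = 1/4

F_att = 3/2·(g−p) = 3/2·(1,-16) = (1.5000,-24.0000)
o1: d²=72 > ρ²=58 → inactive
o2: d²=36 ≤ ρ²=58; F_rep = 35·(6,0)/36² = (0.1620,0.0000)
F = F_att + ΣF_rep = (1.6620,-24.0000)
Δp = p'−p = (0.4155,-6.0000); α = Δx/Fx = (359/864) / (359/216) = 1/4
check: Δy/Fy = (-6) / (-24) = 1/4 ✓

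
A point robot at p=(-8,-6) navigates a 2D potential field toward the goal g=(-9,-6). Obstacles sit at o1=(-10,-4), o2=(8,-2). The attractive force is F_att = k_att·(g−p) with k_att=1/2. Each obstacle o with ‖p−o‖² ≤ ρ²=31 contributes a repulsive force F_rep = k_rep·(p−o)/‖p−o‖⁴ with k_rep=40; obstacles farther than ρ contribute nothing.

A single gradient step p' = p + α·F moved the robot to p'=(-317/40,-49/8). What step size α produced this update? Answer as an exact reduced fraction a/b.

F_att = 1/2·(g−p) = 1/2·(-1,0) = (-0.5000,0.0000)
o1: d²=8 ≤ ρ²=31; F_rep = 40·(2,-2)/8² = (1.2500,-1.2500)
o2: d²=272 > ρ²=31 → inactive
F = F_att + ΣF_rep = (0.7500,-1.2500)
Δp = p'−p = (0.0750,-0.1250); α = Δx/Fx = (3/40) / (3/4) = 1/10
check: Δy/Fy = (-1/8) / (-5/4) = 1/10 ✓

α = 1/10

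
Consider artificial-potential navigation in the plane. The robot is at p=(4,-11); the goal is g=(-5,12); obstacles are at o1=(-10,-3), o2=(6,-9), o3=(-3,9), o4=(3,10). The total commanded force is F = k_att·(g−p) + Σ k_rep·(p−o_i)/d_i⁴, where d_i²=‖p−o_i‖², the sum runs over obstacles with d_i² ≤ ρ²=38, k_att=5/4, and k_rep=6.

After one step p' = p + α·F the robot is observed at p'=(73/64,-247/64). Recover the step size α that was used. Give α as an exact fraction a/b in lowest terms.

α = 1/4

F_att = 5/4·(g−p) = 5/4·(-9,23) = (-11.2500,28.7500)
o1: d²=260 > ρ²=38 → inactive
o2: d²=8 ≤ ρ²=38; F_rep = 6·(-2,-2)/8² = (-0.1875,-0.1875)
o3: d²=449 > ρ²=38 → inactive
o4: d²=442 > ρ²=38 → inactive
F = F_att + ΣF_rep = (-11.4375,28.5625)
Δp = p'−p = (-2.8594,7.1406); α = Δx/Fx = (-183/64) / (-183/16) = 1/4
check: Δy/Fy = (457/64) / (457/16) = 1/4 ✓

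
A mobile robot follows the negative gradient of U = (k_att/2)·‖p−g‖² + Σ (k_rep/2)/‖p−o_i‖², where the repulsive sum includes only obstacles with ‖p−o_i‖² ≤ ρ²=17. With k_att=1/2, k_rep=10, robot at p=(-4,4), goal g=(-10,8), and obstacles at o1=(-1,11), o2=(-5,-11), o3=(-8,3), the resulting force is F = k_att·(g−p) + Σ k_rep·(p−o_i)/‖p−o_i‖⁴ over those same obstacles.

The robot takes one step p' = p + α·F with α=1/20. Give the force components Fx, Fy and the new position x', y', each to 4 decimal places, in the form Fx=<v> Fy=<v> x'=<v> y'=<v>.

F_att = 1/2·(g−p) = 1/2·(-6,4) = (-3.0000,2.0000)
o1: d²=58 > ρ²=17 → inactive
o2: d²=226 > ρ²=17 → inactive
o3: d²=17 ≤ ρ²=17; F_rep = 10·(4,1)/17² = (0.1384,0.0346)
F = F_att + ΣF_rep = (-2.8616,2.0346)
p' = p + 1/20·F = (-4.1431,4.1017)

Fx=-2.8616 Fy=2.0346 x'=-4.1431 y'=4.1017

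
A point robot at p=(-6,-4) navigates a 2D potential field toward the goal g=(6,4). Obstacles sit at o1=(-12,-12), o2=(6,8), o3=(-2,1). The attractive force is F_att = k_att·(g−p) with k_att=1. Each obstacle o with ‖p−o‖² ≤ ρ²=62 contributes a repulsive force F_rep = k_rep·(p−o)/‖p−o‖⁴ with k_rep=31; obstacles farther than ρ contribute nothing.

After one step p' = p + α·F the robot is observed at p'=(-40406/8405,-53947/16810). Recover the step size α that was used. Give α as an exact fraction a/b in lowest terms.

F_att = 1·(g−p) = 1·(12,8) = (12.0000,8.0000)
o1: d²=100 > ρ²=62 → inactive
o2: d²=288 > ρ²=62 → inactive
o3: d²=41 ≤ ρ²=62; F_rep = 31·(-4,-5)/41² = (-0.0738,-0.0922)
F = F_att + ΣF_rep = (11.9262,7.9078)
Δp = p'−p = (1.1926,0.7908); α = Δx/Fx = (10024/8405) / (20048/1681) = 1/10
check: Δy/Fy = (13293/16810) / (13293/1681) = 1/10 ✓

α = 1/10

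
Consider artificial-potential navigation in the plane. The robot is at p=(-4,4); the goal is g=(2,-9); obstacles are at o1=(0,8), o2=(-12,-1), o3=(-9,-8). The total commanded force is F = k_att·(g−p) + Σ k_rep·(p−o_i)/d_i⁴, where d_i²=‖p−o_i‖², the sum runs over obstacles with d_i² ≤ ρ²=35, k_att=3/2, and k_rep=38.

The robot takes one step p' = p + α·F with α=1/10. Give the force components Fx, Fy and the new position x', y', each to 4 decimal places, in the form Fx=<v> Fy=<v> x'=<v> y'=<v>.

F_att = 3/2·(g−p) = 3/2·(6,-13) = (9.0000,-19.5000)
o1: d²=32 ≤ ρ²=35; F_rep = 38·(-4,-4)/32² = (-0.1484,-0.1484)
o2: d²=89 > ρ²=35 → inactive
o3: d²=169 > ρ²=35 → inactive
F = F_att + ΣF_rep = (8.8516,-19.6484)
p' = p + 1/10·F = (-3.1148,2.0352)

Fx=8.8516 Fy=-19.6484 x'=-3.1148 y'=2.0352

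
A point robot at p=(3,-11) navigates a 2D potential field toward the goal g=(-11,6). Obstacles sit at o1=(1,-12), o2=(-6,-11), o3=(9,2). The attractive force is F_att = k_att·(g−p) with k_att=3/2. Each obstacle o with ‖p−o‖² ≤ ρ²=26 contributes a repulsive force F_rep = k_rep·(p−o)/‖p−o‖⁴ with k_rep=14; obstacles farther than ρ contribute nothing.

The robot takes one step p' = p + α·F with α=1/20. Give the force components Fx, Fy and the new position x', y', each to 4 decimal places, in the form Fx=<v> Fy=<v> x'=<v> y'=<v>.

Fx=-19.8800 Fy=26.0600 x'=2.0060 y'=-9.6970

F_att = 3/2·(g−p) = 3/2·(-14,17) = (-21.0000,25.5000)
o1: d²=5 ≤ ρ²=26; F_rep = 14·(2,1)/5² = (1.1200,0.5600)
o2: d²=81 > ρ²=26 → inactive
o3: d²=205 > ρ²=26 → inactive
F = F_att + ΣF_rep = (-19.8800,26.0600)
p' = p + 1/20·F = (2.0060,-9.6970)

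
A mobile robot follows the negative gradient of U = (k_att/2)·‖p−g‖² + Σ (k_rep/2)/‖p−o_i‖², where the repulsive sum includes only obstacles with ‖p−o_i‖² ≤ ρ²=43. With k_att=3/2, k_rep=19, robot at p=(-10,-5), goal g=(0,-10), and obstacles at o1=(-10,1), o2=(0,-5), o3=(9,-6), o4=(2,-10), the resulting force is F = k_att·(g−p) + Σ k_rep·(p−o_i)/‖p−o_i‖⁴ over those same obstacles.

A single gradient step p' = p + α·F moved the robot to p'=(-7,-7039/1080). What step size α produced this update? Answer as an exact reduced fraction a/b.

α = 1/5

F_att = 3/2·(g−p) = 3/2·(10,-5) = (15.0000,-7.5000)
o1: d²=36 ≤ ρ²=43; F_rep = 19·(0,-6)/36² = (0.0000,-0.0880)
o2: d²=100 > ρ²=43 → inactive
o3: d²=362 > ρ²=43 → inactive
o4: d²=169 > ρ²=43 → inactive
F = F_att + ΣF_rep = (15.0000,-7.5880)
Δp = p'−p = (3.0000,-1.5176); α = Δx/Fx = (3) / (15) = 1/5
check: Δy/Fy = (-1639/1080) / (-1639/216) = 1/5 ✓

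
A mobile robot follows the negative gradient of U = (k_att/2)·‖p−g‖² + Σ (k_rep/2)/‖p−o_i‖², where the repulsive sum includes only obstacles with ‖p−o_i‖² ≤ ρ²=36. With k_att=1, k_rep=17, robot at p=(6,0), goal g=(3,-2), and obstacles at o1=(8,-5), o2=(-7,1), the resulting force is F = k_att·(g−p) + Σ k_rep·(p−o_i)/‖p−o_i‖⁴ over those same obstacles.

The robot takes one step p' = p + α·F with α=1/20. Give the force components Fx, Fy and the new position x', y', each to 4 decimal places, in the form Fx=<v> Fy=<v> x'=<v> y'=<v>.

Fx=-3.0404 Fy=-1.8989 x'=5.8480 y'=-0.0949

F_att = 1·(g−p) = 1·(-3,-2) = (-3.0000,-2.0000)
o1: d²=29 ≤ ρ²=36; F_rep = 17·(-2,5)/29² = (-0.0404,0.1011)
o2: d²=170 > ρ²=36 → inactive
F = F_att + ΣF_rep = (-3.0404,-1.8989)
p' = p + 1/20·F = (5.8480,-0.0949)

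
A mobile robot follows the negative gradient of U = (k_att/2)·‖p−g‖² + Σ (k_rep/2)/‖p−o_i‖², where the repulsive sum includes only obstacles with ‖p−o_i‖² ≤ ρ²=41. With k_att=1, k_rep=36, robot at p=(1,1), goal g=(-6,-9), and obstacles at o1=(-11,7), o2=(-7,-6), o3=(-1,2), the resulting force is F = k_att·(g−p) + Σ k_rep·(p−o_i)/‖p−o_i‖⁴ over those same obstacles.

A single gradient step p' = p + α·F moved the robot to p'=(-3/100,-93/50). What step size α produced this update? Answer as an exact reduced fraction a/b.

F_att = 1·(g−p) = 1·(-7,-10) = (-7.0000,-10.0000)
o1: d²=180 > ρ²=41 → inactive
o2: d²=113 > ρ²=41 → inactive
o3: d²=5 ≤ ρ²=41; F_rep = 36·(2,-1)/5² = (2.8800,-1.4400)
F = F_att + ΣF_rep = (-4.1200,-11.4400)
Δp = p'−p = (-1.0300,-2.8600); α = Δx/Fx = (-103/100) / (-103/25) = 1/4
check: Δy/Fy = (-143/50) / (-286/25) = 1/4 ✓

α = 1/4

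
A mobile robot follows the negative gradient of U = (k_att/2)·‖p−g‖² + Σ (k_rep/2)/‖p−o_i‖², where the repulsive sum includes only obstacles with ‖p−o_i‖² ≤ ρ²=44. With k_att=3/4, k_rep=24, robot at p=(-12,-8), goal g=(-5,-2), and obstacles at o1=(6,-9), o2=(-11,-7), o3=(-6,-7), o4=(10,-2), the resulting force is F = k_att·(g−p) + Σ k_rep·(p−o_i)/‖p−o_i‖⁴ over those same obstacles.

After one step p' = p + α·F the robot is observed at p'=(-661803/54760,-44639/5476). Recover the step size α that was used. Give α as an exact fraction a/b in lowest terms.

α = 1/10

F_att = 3/4·(g−p) = 3/4·(7,6) = (5.2500,4.5000)
o1: d²=325 > ρ²=44 → inactive
o2: d²=2 ≤ ρ²=44; F_rep = 24·(-1,-1)/2² = (-6.0000,-6.0000)
o3: d²=37 ≤ ρ²=44; F_rep = 24·(-6,-1)/37² = (-0.1052,-0.0175)
o4: d²=520 > ρ²=44 → inactive
F = F_att + ΣF_rep = (-0.8552,-1.5175)
Δp = p'−p = (-0.0855,-0.1518); α = Δx/Fx = (-4683/54760) / (-4683/5476) = 1/10
check: Δy/Fy = (-831/5476) / (-4155/2738) = 1/10 ✓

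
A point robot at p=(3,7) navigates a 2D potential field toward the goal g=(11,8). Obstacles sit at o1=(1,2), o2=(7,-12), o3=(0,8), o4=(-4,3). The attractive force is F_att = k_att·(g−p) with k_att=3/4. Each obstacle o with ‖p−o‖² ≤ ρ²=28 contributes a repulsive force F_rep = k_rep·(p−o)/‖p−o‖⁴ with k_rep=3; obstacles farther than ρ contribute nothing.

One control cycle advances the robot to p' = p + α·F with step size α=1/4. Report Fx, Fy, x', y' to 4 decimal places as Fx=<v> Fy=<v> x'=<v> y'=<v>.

Fx=6.0900 Fy=0.7200 x'=4.5225 y'=7.1800

F_att = 3/4·(g−p) = 3/4·(8,1) = (6.0000,0.7500)
o1: d²=29 > ρ²=28 → inactive
o2: d²=377 > ρ²=28 → inactive
o3: d²=10 ≤ ρ²=28; F_rep = 3·(3,-1)/10² = (0.0900,-0.0300)
o4: d²=65 > ρ²=28 → inactive
F = F_att + ΣF_rep = (6.0900,0.7200)
p' = p + 1/4·F = (4.5225,7.1800)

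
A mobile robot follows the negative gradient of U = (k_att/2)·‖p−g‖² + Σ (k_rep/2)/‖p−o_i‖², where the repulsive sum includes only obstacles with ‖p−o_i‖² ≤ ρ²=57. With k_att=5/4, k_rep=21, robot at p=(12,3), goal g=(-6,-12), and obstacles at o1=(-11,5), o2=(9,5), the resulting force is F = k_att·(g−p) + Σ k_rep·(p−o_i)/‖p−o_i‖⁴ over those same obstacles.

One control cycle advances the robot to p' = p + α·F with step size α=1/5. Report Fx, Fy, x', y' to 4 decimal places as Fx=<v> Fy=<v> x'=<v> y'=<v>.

Fx=-22.1272 Fy=-18.9985 x'=7.5746 y'=-0.7997

F_att = 5/4·(g−p) = 5/4·(-18,-15) = (-22.5000,-18.7500)
o1: d²=533 > ρ²=57 → inactive
o2: d²=13 ≤ ρ²=57; F_rep = 21·(3,-2)/13² = (0.3728,-0.2485)
F = F_att + ΣF_rep = (-22.1272,-18.9985)
p' = p + 1/5·F = (7.5746,-0.7997)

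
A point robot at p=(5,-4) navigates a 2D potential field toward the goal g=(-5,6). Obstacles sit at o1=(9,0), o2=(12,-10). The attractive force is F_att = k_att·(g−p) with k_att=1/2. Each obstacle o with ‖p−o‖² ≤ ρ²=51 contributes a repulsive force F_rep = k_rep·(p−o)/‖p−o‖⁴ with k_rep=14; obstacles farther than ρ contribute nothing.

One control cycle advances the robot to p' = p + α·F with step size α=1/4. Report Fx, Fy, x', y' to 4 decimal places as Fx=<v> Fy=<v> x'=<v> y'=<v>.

Fx=-5.0547 Fy=4.9453 x'=3.7363 y'=-2.7637

F_att = 1/2·(g−p) = 1/2·(-10,10) = (-5.0000,5.0000)
o1: d²=32 ≤ ρ²=51; F_rep = 14·(-4,-4)/32² = (-0.0547,-0.0547)
o2: d²=85 > ρ²=51 → inactive
F = F_att + ΣF_rep = (-5.0547,4.9453)
p' = p + 1/4·F = (3.7363,-2.7637)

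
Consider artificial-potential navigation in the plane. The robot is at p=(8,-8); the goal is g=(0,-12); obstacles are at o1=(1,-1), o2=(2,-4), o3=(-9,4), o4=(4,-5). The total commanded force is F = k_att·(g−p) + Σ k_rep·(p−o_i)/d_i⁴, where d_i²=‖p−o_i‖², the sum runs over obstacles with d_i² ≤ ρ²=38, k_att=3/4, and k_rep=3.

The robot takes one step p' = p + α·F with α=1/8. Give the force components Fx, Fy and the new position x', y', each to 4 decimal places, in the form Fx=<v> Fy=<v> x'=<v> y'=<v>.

F_att = 3/4·(g−p) = 3/4·(-8,-4) = (-6.0000,-3.0000)
o1: d²=98 > ρ²=38 → inactive
o2: d²=52 > ρ²=38 → inactive
o3: d²=433 > ρ²=38 → inactive
o4: d²=25 ≤ ρ²=38; F_rep = 3·(4,-3)/25² = (0.0192,-0.0144)
F = F_att + ΣF_rep = (-5.9808,-3.0144)
p' = p + 1/8·F = (7.2524,-8.3768)

Fx=-5.9808 Fy=-3.0144 x'=7.2524 y'=-8.3768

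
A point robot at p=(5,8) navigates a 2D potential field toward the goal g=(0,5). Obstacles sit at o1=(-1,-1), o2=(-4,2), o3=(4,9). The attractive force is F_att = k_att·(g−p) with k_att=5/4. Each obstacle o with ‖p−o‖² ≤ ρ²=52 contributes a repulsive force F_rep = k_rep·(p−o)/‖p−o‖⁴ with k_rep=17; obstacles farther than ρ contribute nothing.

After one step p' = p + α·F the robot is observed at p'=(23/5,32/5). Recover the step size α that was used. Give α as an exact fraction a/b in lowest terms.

F_att = 5/4·(g−p) = 5/4·(-5,-3) = (-6.2500,-3.7500)
o1: d²=117 > ρ²=52 → inactive
o2: d²=117 > ρ²=52 → inactive
o3: d²=2 ≤ ρ²=52; F_rep = 17·(1,-1)/2² = (4.2500,-4.2500)
F = F_att + ΣF_rep = (-2.0000,-8.0000)
Δp = p'−p = (-0.4000,-1.6000); α = Δx/Fx = (-2/5) / (-2) = 1/5
check: Δy/Fy = (-8/5) / (-8) = 1/5 ✓

α = 1/5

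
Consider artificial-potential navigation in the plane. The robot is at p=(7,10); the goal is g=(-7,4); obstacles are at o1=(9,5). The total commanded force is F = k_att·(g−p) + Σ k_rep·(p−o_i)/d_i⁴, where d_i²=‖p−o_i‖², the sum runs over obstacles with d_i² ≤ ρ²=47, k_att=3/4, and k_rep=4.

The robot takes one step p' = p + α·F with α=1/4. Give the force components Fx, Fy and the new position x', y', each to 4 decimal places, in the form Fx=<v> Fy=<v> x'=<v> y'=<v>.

F_att = 3/4·(g−p) = 3/4·(-14,-6) = (-10.5000,-4.5000)
o1: d²=29 ≤ ρ²=47; F_rep = 4·(-2,5)/29² = (-0.0095,0.0238)
F = F_att + ΣF_rep = (-10.5095,-4.4762)
p' = p + 1/4·F = (4.3726,8.8809)

Fx=-10.5095 Fy=-4.4762 x'=4.3726 y'=8.8809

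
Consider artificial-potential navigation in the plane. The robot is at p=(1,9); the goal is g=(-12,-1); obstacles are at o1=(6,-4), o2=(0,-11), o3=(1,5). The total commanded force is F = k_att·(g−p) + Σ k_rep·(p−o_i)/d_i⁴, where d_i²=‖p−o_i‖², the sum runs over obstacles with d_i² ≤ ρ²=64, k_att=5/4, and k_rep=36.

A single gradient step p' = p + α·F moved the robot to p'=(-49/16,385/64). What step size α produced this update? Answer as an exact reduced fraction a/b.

α = 1/4

F_att = 5/4·(g−p) = 5/4·(-13,-10) = (-16.2500,-12.5000)
o1: d²=194 > ρ²=64 → inactive
o2: d²=401 > ρ²=64 → inactive
o3: d²=16 ≤ ρ²=64; F_rep = 36·(0,4)/16² = (0.0000,0.5625)
F = F_att + ΣF_rep = (-16.2500,-11.9375)
Δp = p'−p = (-4.0625,-2.9844); α = Δx/Fx = (-65/16) / (-65/4) = 1/4
check: Δy/Fy = (-191/64) / (-191/16) = 1/4 ✓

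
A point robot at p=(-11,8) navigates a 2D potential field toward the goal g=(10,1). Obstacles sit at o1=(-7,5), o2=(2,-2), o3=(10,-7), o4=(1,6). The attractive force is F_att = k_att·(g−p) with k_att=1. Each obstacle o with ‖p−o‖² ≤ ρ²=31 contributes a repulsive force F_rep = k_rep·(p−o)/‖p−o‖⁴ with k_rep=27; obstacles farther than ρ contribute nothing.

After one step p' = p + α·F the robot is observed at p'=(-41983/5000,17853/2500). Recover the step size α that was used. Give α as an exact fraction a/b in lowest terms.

α = 1/8

F_att = 1·(g−p) = 1·(21,-7) = (21.0000,-7.0000)
o1: d²=25 ≤ ρ²=31; F_rep = 27·(-4,3)/25² = (-0.1728,0.1296)
o2: d²=269 > ρ²=31 → inactive
o3: d²=666 > ρ²=31 → inactive
o4: d²=148 > ρ²=31 → inactive
F = F_att + ΣF_rep = (20.8272,-6.8704)
Δp = p'−p = (2.6034,-0.8588); α = Δx/Fx = (13017/5000) / (13017/625) = 1/8
check: Δy/Fy = (-2147/2500) / (-4294/625) = 1/8 ✓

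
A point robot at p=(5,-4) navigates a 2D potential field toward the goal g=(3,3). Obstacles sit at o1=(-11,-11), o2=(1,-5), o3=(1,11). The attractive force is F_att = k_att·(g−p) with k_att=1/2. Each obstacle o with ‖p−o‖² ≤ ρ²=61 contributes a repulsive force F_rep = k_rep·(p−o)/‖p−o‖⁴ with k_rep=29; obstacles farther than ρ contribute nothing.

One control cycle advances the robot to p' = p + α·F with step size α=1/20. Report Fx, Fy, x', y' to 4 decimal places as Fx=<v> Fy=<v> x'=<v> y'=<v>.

F_att = 1/2·(g−p) = 1/2·(-2,7) = (-1.0000,3.5000)
o1: d²=305 > ρ²=61 → inactive
o2: d²=17 ≤ ρ²=61; F_rep = 29·(4,1)/17² = (0.4014,0.1003)
o3: d²=241 > ρ²=61 → inactive
F = F_att + ΣF_rep = (-0.5986,3.6003)
p' = p + 1/20·F = (4.9701,-3.8200)

Fx=-0.5986 Fy=3.6003 x'=4.9701 y'=-3.8200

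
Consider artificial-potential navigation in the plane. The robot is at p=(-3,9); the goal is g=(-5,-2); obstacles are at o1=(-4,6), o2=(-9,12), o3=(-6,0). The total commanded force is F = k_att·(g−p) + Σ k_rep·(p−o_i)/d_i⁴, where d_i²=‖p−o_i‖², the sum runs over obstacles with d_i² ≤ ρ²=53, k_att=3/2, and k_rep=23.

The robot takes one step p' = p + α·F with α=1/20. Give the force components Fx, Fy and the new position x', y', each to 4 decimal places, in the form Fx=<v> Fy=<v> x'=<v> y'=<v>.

Fx=-2.7019 Fy=-15.8441 x'=-3.1351 y'=8.2078

F_att = 3/2·(g−p) = 3/2·(-2,-11) = (-3.0000,-16.5000)
o1: d²=10 ≤ ρ²=53; F_rep = 23·(1,3)/10² = (0.2300,0.6900)
o2: d²=45 ≤ ρ²=53; F_rep = 23·(6,-3)/45² = (0.0681,-0.0341)
o3: d²=90 > ρ²=53 → inactive
F = F_att + ΣF_rep = (-2.7019,-15.8441)
p' = p + 1/20·F = (-3.1351,8.2078)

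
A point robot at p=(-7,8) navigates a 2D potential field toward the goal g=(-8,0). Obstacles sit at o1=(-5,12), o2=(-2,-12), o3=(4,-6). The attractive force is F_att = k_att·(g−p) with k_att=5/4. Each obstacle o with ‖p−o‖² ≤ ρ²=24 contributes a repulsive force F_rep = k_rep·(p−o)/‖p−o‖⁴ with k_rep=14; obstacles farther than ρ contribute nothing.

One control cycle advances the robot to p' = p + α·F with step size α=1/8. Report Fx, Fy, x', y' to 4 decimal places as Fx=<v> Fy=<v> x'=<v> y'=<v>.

Fx=-1.3200 Fy=-10.1400 x'=-7.1650 y'=6.7325

F_att = 5/4·(g−p) = 5/4·(-1,-8) = (-1.2500,-10.0000)
o1: d²=20 ≤ ρ²=24; F_rep = 14·(-2,-4)/20² = (-0.0700,-0.1400)
o2: d²=425 > ρ²=24 → inactive
o3: d²=317 > ρ²=24 → inactive
F = F_att + ΣF_rep = (-1.3200,-10.1400)
p' = p + 1/8·F = (-7.1650,6.7325)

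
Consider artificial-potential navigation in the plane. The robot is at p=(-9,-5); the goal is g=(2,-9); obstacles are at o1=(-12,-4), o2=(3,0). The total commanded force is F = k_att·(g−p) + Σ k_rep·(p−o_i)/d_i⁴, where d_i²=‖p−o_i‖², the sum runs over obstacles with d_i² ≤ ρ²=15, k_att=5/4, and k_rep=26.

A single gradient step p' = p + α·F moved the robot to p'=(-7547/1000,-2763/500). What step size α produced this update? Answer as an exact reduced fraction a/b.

α = 1/10

F_att = 5/4·(g−p) = 5/4·(11,-4) = (13.7500,-5.0000)
o1: d²=10 ≤ ρ²=15; F_rep = 26·(3,-1)/10² = (0.7800,-0.2600)
o2: d²=169 > ρ²=15 → inactive
F = F_att + ΣF_rep = (14.5300,-5.2600)
Δp = p'−p = (1.4530,-0.5260); α = Δx/Fx = (1453/1000) / (1453/100) = 1/10
check: Δy/Fy = (-263/500) / (-263/50) = 1/10 ✓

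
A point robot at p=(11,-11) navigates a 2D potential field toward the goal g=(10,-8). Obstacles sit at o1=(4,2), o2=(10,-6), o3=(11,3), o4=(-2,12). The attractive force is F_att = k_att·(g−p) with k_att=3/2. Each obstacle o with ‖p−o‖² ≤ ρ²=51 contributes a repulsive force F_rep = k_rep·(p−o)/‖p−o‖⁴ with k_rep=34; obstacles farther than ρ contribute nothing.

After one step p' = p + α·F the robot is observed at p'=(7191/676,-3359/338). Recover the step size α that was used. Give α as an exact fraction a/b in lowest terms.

F_att = 3/2·(g−p) = 3/2·(-1,3) = (-1.5000,4.5000)
o1: d²=218 > ρ²=51 → inactive
o2: d²=26 ≤ ρ²=51; F_rep = 34·(1,-5)/26² = (0.0503,-0.2515)
o3: d²=196 > ρ²=51 → inactive
o4: d²=698 > ρ²=51 → inactive
F = F_att + ΣF_rep = (-1.4497,4.2485)
Δp = p'−p = (-0.3624,1.0621); α = Δx/Fx = (-245/676) / (-245/169) = 1/4
check: Δy/Fy = (359/338) / (718/169) = 1/4 ✓

α = 1/4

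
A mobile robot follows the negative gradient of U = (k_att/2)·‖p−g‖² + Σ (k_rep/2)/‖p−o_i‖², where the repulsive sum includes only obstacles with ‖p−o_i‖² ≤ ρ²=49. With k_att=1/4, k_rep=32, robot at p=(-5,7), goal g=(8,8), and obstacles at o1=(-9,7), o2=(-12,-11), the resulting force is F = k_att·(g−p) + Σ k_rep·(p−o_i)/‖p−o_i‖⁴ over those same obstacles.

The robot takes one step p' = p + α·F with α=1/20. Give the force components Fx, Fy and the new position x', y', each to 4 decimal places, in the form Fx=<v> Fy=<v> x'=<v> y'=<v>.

Fx=3.7500 Fy=0.2500 x'=-4.8125 y'=7.0125

F_att = 1/4·(g−p) = 1/4·(13,1) = (3.2500,0.2500)
o1: d²=16 ≤ ρ²=49; F_rep = 32·(4,0)/16² = (0.5000,0.0000)
o2: d²=373 > ρ²=49 → inactive
F = F_att + ΣF_rep = (3.7500,0.2500)
p' = p + 1/20·F = (-4.8125,7.0125)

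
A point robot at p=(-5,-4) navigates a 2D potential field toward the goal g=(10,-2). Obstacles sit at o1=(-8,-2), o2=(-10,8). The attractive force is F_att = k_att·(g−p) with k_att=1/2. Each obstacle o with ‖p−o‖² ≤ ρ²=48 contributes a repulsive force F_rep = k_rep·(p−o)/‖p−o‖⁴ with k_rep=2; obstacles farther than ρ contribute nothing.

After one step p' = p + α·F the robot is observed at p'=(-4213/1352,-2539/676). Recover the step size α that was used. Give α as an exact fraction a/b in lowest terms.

α = 1/4

F_att = 1/2·(g−p) = 1/2·(15,2) = (7.5000,1.0000)
o1: d²=13 ≤ ρ²=48; F_rep = 2·(3,-2)/13² = (0.0355,-0.0237)
o2: d²=169 > ρ²=48 → inactive
F = F_att + ΣF_rep = (7.5355,0.9763)
Δp = p'−p = (1.8839,0.2441); α = Δx/Fx = (2547/1352) / (2547/338) = 1/4
check: Δy/Fy = (165/676) / (165/169) = 1/4 ✓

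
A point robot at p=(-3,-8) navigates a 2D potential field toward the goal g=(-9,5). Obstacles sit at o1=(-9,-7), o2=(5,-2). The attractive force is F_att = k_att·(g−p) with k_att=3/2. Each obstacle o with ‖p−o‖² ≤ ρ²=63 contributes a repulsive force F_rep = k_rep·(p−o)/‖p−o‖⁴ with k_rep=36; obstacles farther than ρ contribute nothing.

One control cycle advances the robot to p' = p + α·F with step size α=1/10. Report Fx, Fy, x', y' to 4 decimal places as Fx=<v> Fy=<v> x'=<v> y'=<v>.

F_att = 3/2·(g−p) = 3/2·(-6,13) = (-9.0000,19.5000)
o1: d²=37 ≤ ρ²=63; F_rep = 36·(6,-1)/37² = (0.1578,-0.0263)
o2: d²=100 > ρ²=63 → inactive
F = F_att + ΣF_rep = (-8.8422,19.4737)
p' = p + 1/10·F = (-3.8842,-6.0526)

Fx=-8.8422 Fy=19.4737 x'=-3.8842 y'=-6.0526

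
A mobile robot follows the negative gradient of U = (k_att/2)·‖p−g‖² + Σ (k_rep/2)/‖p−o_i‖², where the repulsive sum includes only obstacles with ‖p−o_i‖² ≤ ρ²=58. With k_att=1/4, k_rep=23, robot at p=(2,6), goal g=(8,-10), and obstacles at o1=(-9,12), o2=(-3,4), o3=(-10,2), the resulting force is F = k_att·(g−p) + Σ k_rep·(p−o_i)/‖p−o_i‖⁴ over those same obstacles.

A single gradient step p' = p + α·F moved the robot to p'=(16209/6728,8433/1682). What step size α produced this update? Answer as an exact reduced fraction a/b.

α = 1/4

F_att = 1/4·(g−p) = 1/4·(6,-16) = (1.5000,-4.0000)
o1: d²=157 > ρ²=58 → inactive
o2: d²=29 ≤ ρ²=58; F_rep = 23·(5,2)/29² = (0.1367,0.0547)
o3: d²=160 > ρ²=58 → inactive
F = F_att + ΣF_rep = (1.6367,-3.9453)
Δp = p'−p = (0.4092,-0.9863); α = Δx/Fx = (2753/6728) / (2753/1682) = 1/4
check: Δy/Fy = (-1659/1682) / (-3318/841) = 1/4 ✓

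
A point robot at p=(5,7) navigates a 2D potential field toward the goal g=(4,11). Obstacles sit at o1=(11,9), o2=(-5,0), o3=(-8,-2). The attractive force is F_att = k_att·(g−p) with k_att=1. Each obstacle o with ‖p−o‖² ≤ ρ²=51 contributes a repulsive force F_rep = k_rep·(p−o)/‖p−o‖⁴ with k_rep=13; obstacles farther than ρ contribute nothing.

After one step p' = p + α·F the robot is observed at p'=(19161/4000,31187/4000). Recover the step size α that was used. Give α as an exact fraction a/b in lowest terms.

α = 1/5

F_att = 1·(g−p) = 1·(-1,4) = (-1.0000,4.0000)
o1: d²=40 ≤ ρ²=51; F_rep = 13·(-6,-2)/40² = (-0.0488,-0.0163)
o2: d²=149 > ρ²=51 → inactive
o3: d²=250 > ρ²=51 → inactive
F = F_att + ΣF_rep = (-1.0488,3.9838)
Δp = p'−p = (-0.2097,0.7967); α = Δx/Fx = (-839/4000) / (-839/800) = 1/5
check: Δy/Fy = (3187/4000) / (3187/800) = 1/5 ✓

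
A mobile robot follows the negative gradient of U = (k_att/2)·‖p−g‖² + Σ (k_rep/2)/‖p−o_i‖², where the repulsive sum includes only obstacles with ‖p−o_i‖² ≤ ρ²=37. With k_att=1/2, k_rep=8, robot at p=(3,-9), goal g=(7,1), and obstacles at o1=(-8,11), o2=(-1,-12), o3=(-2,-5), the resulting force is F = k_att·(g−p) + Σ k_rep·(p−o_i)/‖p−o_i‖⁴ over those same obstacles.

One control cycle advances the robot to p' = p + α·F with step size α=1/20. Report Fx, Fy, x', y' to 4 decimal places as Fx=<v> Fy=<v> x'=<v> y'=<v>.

F_att = 1/2·(g−p) = 1/2·(4,10) = (2.0000,5.0000)
o1: d²=521 > ρ²=37 → inactive
o2: d²=25 ≤ ρ²=37; F_rep = 8·(4,3)/25² = (0.0512,0.0384)
o3: d²=41 > ρ²=37 → inactive
F = F_att + ΣF_rep = (2.0512,5.0384)
p' = p + 1/20·F = (3.1026,-8.7481)

Fx=2.0512 Fy=5.0384 x'=3.1026 y'=-8.7481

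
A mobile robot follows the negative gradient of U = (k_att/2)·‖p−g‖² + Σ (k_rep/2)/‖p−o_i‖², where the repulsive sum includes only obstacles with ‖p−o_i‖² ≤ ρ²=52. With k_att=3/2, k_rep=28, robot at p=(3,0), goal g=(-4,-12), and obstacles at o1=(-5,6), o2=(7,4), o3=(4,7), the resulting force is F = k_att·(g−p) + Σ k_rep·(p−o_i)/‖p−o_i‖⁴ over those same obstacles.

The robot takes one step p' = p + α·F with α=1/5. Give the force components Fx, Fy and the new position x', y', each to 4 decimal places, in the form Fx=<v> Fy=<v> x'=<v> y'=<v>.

Fx=-10.6206 Fy=-18.1878 x'=0.8759 y'=-3.6376

F_att = 3/2·(g−p) = 3/2·(-7,-12) = (-10.5000,-18.0000)
o1: d²=100 > ρ²=52 → inactive
o2: d²=32 ≤ ρ²=52; F_rep = 28·(-4,-4)/32² = (-0.1094,-0.1094)
o3: d²=50 ≤ ρ²=52; F_rep = 28·(-1,-7)/50² = (-0.0112,-0.0784)
F = F_att + ΣF_rep = (-10.6206,-18.1878)
p' = p + 1/5·F = (0.8759,-3.6376)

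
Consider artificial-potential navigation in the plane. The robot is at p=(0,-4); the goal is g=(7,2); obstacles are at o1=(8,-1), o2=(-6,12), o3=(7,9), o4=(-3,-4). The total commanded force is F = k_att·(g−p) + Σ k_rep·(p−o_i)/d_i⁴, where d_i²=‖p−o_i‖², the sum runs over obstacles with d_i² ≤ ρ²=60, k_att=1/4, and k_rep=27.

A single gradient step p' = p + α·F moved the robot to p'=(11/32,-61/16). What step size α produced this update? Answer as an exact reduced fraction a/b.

F_att = 1/4·(g−p) = 1/4·(7,6) = (1.7500,1.5000)
o1: d²=73 > ρ²=60 → inactive
o2: d²=292 > ρ²=60 → inactive
o3: d²=218 > ρ²=60 → inactive
o4: d²=9 ≤ ρ²=60; F_rep = 27·(3,0)/9² = (1.0000,0.0000)
F = F_att + ΣF_rep = (2.7500,1.5000)
Δp = p'−p = (0.3438,0.1875); α = Δx/Fx = (11/32) / (11/4) = 1/8
check: Δy/Fy = (3/16) / (3/2) = 1/8 ✓

α = 1/8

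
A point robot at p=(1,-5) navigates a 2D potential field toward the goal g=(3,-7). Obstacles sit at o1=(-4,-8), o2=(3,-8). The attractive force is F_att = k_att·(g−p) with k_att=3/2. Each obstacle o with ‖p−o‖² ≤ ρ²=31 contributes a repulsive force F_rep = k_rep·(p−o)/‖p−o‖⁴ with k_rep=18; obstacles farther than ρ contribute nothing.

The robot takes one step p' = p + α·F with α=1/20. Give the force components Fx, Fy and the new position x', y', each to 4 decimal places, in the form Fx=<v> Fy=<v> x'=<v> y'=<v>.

F_att = 3/2·(g−p) = 3/2·(2,-2) = (3.0000,-3.0000)
o1: d²=34 > ρ²=31 → inactive
o2: d²=13 ≤ ρ²=31; F_rep = 18·(-2,3)/13² = (-0.2130,0.3195)
F = F_att + ΣF_rep = (2.7870,-2.6805)
p' = p + 1/20·F = (1.1393,-5.1340)

Fx=2.7870 Fy=-2.6805 x'=1.1393 y'=-5.1340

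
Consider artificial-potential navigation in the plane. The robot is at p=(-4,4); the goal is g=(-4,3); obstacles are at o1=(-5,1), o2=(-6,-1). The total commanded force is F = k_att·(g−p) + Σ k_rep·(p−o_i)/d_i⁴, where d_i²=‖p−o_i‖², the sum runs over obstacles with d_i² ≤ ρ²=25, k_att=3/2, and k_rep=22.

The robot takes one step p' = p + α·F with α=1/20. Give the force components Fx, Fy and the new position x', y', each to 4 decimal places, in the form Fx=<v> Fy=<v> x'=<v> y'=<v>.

Fx=0.2200 Fy=-0.8400 x'=-3.9890 y'=3.9580

F_att = 3/2·(g−p) = 3/2·(0,-1) = (0.0000,-1.5000)
o1: d²=10 ≤ ρ²=25; F_rep = 22·(1,3)/10² = (0.2200,0.6600)
o2: d²=29 > ρ²=25 → inactive
F = F_att + ΣF_rep = (0.2200,-0.8400)
p' = p + 1/20·F = (-3.9890,3.9580)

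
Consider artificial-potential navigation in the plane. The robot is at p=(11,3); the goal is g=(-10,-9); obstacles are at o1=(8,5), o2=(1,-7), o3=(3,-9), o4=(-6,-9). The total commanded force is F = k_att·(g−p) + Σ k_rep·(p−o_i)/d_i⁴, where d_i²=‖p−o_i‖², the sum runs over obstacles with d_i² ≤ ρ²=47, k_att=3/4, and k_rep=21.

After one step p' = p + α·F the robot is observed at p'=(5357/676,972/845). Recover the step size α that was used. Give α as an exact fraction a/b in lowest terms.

α = 1/5

F_att = 3/4·(g−p) = 3/4·(-21,-12) = (-15.7500,-9.0000)
o1: d²=13 ≤ ρ²=47; F_rep = 21·(3,-2)/13² = (0.3728,-0.2485)
o2: d²=200 > ρ²=47 → inactive
o3: d²=208 > ρ²=47 → inactive
o4: d²=433 > ρ²=47 → inactive
F = F_att + ΣF_rep = (-15.3772,-9.2485)
Δp = p'−p = (-3.0754,-1.8497); α = Δx/Fx = (-2079/676) / (-10395/676) = 1/5
check: Δy/Fy = (-1563/845) / (-1563/169) = 1/5 ✓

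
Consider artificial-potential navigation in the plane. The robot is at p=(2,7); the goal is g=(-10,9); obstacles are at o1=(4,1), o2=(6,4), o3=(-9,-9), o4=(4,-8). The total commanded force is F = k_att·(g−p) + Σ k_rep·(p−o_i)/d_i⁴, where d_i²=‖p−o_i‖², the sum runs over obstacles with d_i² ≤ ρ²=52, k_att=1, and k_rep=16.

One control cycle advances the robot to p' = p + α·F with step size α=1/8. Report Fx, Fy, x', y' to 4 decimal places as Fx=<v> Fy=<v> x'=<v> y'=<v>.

F_att = 1·(g−p) = 1·(-12,2) = (-12.0000,2.0000)
o1: d²=40 ≤ ρ²=52; F_rep = 16·(-2,6)/40² = (-0.0200,0.0600)
o2: d²=25 ≤ ρ²=52; F_rep = 16·(-4,3)/25² = (-0.1024,0.0768)
o3: d²=377 > ρ²=52 → inactive
o4: d²=229 > ρ²=52 → inactive
F = F_att + ΣF_rep = (-12.1224,2.1368)
p' = p + 1/8·F = (0.4847,7.2671)

Fx=-12.1224 Fy=2.1368 x'=0.4847 y'=7.2671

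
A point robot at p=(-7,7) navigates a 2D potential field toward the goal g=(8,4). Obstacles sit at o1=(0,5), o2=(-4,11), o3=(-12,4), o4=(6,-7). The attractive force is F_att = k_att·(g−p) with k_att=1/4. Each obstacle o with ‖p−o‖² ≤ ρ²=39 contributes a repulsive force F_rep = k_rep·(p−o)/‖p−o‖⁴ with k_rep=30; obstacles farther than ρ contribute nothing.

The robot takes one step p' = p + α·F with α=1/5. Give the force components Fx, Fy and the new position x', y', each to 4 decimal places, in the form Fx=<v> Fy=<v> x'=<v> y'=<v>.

Fx=3.7358 Fy=-0.8641 x'=-6.2528 y'=6.8272

F_att = 1/4·(g−p) = 1/4·(15,-3) = (3.7500,-0.7500)
o1: d²=53 > ρ²=39 → inactive
o2: d²=25 ≤ ρ²=39; F_rep = 30·(-3,-4)/25² = (-0.1440,-0.1920)
o3: d²=34 ≤ ρ²=39; F_rep = 30·(5,3)/34² = (0.1298,0.0779)
o4: d²=365 > ρ²=39 → inactive
F = F_att + ΣF_rep = (3.7358,-0.8641)
p' = p + 1/5·F = (-6.2528,6.8272)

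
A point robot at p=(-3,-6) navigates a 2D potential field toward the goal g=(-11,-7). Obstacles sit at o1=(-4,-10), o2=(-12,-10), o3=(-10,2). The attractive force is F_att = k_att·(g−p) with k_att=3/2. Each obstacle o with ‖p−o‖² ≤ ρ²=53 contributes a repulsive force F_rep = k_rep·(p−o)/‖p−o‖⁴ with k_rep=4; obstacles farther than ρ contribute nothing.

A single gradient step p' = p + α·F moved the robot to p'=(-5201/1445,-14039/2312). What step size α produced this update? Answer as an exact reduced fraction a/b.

F_att = 3/2·(g−p) = 3/2·(-8,-1) = (-12.0000,-1.5000)
o1: d²=17 ≤ ρ²=53; F_rep = 4·(1,4)/17² = (0.0138,0.0554)
o2: d²=97 > ρ²=53 → inactive
o3: d²=113 > ρ²=53 → inactive
F = F_att + ΣF_rep = (-11.9862,-1.4446)
Δp = p'−p = (-0.5993,-0.0722); α = Δx/Fx = (-866/1445) / (-3464/289) = 1/20
check: Δy/Fy = (-167/2312) / (-835/578) = 1/20 ✓

α = 1/20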